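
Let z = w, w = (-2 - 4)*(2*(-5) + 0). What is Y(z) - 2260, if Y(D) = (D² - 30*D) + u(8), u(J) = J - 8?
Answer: -460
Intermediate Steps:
u(J) = -8 + J
w = 60 (w = -6*(-10 + 0) = -6*(-10) = 60)
z = 60
Y(D) = D² - 30*D (Y(D) = (D² - 30*D) + (-8 + 8) = (D² - 30*D) + 0 = D² - 30*D)
Y(z) - 2260 = 60*(-30 + 60) - 2260 = 60*30 - 2260 = 1800 - 2260 = -460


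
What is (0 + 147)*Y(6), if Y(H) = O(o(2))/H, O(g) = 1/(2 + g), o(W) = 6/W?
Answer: 49/10 ≈ 4.9000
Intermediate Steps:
Y(H) = 1/(5*H) (Y(H) = 1/((2 + 6/2)*H) = 1/((2 + 6*(1/2))*H) = 1/((2 + 3)*H) = 1/(5*H))
(0 + 147)*Y(6) = (0 + 147)*((1/5)/6) = 147*((1/5)*(1/6)) = 147*(1/30) = 49/10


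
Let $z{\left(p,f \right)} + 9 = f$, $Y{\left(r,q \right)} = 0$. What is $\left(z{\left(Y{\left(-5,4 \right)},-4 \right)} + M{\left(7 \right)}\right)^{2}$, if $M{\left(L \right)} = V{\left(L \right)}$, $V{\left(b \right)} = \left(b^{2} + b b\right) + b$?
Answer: $8464$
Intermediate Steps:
$V{\left(b \right)} = b + 2 b^{2}$ ($V{\left(b \right)} = \left(b^{2} + b^{2}\right) + b = 2 b^{2} + b = b + 2 b^{2}$)
$M{\left(L \right)} = L \left(1 + 2 L\right)$
$z{\left(p,f \right)} = -9 + f$
$\left(z{\left(Y{\left(-5,4 \right)},-4 \right)} + M{\left(7 \right)}\right)^{2} = \left(\left(-9 - 4\right) + 7 \left(1 + 2 \cdot 7\right)\right)^{2} = \left(-13 + 7 \left(1 + 14\right)\right)^{2} = \left(-13 + 7 \cdot 15\right)^{2} = \left(-13 + 105\right)^{2} = 92^{2} = 8464$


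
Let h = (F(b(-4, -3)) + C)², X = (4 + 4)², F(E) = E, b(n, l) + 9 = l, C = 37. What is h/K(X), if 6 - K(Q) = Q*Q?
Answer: -125/818 ≈ -0.15281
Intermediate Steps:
b(n, l) = -9 + l
X = 64 (X = 8² = 64)
h = 625 (h = ((-9 - 3) + 37)² = (-12 + 37)² = 25² = 625)
K(Q) = 6 - Q² (K(Q) = 6 - Q*Q = 6 - Q²)
h/K(X) = 625/(6 - 1*64²) = 625/(6 - 1*4096) = 625/(6 - 4096) = 625/(-4090) = 625*(-1/4090) = -125/818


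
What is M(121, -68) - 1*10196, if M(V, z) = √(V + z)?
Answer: -10196 + √53 ≈ -10189.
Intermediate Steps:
M(121, -68) - 1*10196 = √(121 - 68) - 1*10196 = √53 - 10196 = -10196 + √53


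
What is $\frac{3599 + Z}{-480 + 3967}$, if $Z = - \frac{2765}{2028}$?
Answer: $\frac{7296007}{7071636} \approx 1.0317$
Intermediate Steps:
$Z = - \frac{2765}{2028}$ ($Z = \left(-2765\right) \frac{1}{2028} = - \frac{2765}{2028} \approx -1.3634$)
$\frac{3599 + Z}{-480 + 3967} = \frac{3599 - \frac{2765}{2028}}{-480 + 3967} = \frac{7296007}{2028 \cdot 3487} = \frac{7296007}{2028} \cdot \frac{1}{3487} = \frac{7296007}{7071636}$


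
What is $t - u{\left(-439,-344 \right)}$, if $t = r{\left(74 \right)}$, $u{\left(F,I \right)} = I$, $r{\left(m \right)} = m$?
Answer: $418$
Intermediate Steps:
$t = 74$
$t - u{\left(-439,-344 \right)} = 74 - -344 = 74 + 344 = 418$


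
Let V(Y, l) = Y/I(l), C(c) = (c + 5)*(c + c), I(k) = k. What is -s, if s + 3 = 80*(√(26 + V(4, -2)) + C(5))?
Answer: -7997 - 160*√6 ≈ -8388.9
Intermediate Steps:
C(c) = 2*c*(5 + c) (C(c) = (5 + c)*(2*c) = 2*c*(5 + c))
V(Y, l) = Y/l
s = 7997 + 160*√6 (s = -3 + 80*(√(26 + 4/(-2)) + 2*5*(5 + 5)) = -3 + 80*(√(26 + 4*(-½)) + 2*5*10) = -3 + 80*(√(26 - 2) + 100) = -3 + 80*(√24 + 100) = -3 + 80*(2*√6 + 100) = -3 + 80*(100 + 2*√6) = -3 + (8000 + 160*√6) = 7997 + 160*√6 ≈ 8388.9)
-s = -(7997 + 160*√6) = -7997 - 160*√6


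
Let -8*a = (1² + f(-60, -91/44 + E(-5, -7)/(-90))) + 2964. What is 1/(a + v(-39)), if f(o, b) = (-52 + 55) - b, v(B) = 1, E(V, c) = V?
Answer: -3168/1172957 ≈ -0.0027009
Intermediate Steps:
f(o, b) = 3 - b
a = -1176125/3168 (a = -((1² + (3 - (-91/44 - 5/(-90)))) + 2964)/8 = -((1 + (3 - (-91*1/44 - 5*(-1/90)))) + 2964)/8 = -((1 + (3 - (-91/44 + 1/18))) + 2964)/8 = -((1 + (3 - 1*(-797/396))) + 2964)/8 = -((1 + (3 + 797/396)) + 2964)/8 = -((1 + 1985/396) + 2964)/8 = -(2381/396 + 2964)/8 = -⅛*1176125/396 = -1176125/3168 ≈ -371.25)
1/(a + v(-39)) = 1/(-1176125/3168 + 1) = 1/(-1172957/3168) = -3168/1172957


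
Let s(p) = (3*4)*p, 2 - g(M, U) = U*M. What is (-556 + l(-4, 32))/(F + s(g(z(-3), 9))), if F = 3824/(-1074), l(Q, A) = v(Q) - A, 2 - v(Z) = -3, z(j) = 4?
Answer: 313071/221008 ≈ 1.4166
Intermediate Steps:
v(Z) = 5 (v(Z) = 2 - 1*(-3) = 2 + 3 = 5)
g(M, U) = 2 - M*U (g(M, U) = 2 - U*M = 2 - M*U)
l(Q, A) = 5 - A
F = -1912/537 (F = 3824*(-1/1074) = -1912/537 ≈ -3.5605)
s(p) = 12*p
(-556 + l(-4, 32))/(F + s(g(z(-3), 9))) = (-556 + (5 - 1*32))/(-1912/537 + 12*(2 - 1*4*9)) = (-556 + (5 - 32))/(-1912/537 + 12*(2 - 36)) = (-556 - 27)/(-1912/537 + 12*(-34)) = -583/(-1912/537 - 408) = -583/(-221008/537) = -583*(-537/221008) = 313071/221008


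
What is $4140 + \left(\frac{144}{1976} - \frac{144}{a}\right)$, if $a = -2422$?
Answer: $\frac{1238383962}{299117} \approx 4140.1$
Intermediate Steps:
$4140 + \left(\frac{144}{1976} - \frac{144}{a}\right) = 4140 + \left(\frac{144}{1976} - \frac{144}{-2422}\right) = 4140 + \left(144 \cdot \frac{1}{1976} - - \frac{72}{1211}\right) = 4140 + \left(\frac{18}{247} + \frac{72}{1211}\right) = 4140 + \frac{39582}{299117} = \frac{1238383962}{299117}$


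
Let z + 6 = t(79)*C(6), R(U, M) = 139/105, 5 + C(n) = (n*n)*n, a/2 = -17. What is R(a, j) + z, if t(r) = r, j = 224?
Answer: 1749754/105 ≈ 16664.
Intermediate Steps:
a = -34 (a = 2*(-17) = -34)
C(n) = -5 + n³ (C(n) = -5 + (n*n)*n = -5 + n²*n = -5 + n³)
R(U, M) = 139/105 (R(U, M) = 139*(1/105) = 139/105)
z = 16663 (z = -6 + 79*(-5 + 6³) = -6 + 79*(-5 + 216) = -6 + 79*211 = -6 + 16669 = 16663)
R(a, j) + z = 139/105 + 16663 = 1749754/105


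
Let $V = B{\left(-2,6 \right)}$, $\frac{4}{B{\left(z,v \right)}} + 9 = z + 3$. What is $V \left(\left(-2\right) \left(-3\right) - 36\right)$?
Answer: $15$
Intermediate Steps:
$B{\left(z,v \right)} = \frac{4}{-6 + z}$ ($B{\left(z,v \right)} = \frac{4}{-9 + \left(z + 3\right)} = \frac{4}{-9 + \left(3 + z\right)} = \frac{4}{-6 + z}$)
$V = - \frac{1}{2}$ ($V = \frac{4}{-6 - 2} = \frac{4}{-8} = 4 \left(- \frac{1}{8}\right) = - \frac{1}{2} \approx -0.5$)
$V \left(\left(-2\right) \left(-3\right) - 36\right) = - \frac{\left(-2\right) \left(-3\right) - 36}{2} = - \frac{6 - 36}{2} = \left(- \frac{1}{2}\right) \left(-30\right) = 15$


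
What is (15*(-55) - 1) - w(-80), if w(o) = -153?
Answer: -673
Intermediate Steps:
(15*(-55) - 1) - w(-80) = (15*(-55) - 1) - 1*(-153) = (-825 - 1) + 153 = -826 + 153 = -673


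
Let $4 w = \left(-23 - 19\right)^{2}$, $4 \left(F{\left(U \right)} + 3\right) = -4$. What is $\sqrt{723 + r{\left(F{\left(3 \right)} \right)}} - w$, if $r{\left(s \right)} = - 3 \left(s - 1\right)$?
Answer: $-441 + 3 \sqrt{82} \approx -413.83$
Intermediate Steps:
$F{\left(U \right)} = -4$ ($F{\left(U \right)} = -3 + \frac{1}{4} \left(-4\right) = -3 - 1 = -4$)
$r{\left(s \right)} = 3 - 3 s$ ($r{\left(s \right)} = - 3 \left(-1 + s\right) = 3 - 3 s$)
$w = 441$ ($w = \frac{\left(-23 - 19\right)^{2}}{4} = \frac{\left(-42\right)^{2}}{4} = \frac{1}{4} \cdot 1764 = 441$)
$\sqrt{723 + r{\left(F{\left(3 \right)} \right)}} - w = \sqrt{723 + \left(3 - -12\right)} - 441 = \sqrt{723 + \left(3 + 12\right)} - 441 = \sqrt{723 + 15} - 441 = \sqrt{738} - 441 = 3 \sqrt{82} - 441 = -441 + 3 \sqrt{82}$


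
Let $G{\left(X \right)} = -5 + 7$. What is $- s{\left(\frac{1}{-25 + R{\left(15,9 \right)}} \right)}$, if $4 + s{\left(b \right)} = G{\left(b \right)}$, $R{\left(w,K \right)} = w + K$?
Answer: $2$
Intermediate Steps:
$R{\left(w,K \right)} = K + w$
$G{\left(X \right)} = 2$
$s{\left(b \right)} = -2$ ($s{\left(b \right)} = -4 + 2 = -2$)
$- s{\left(\frac{1}{-25 + R{\left(15,9 \right)}} \right)} = \left(-1\right) \left(-2\right) = 2$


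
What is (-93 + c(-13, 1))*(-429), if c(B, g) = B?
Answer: 45474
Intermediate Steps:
(-93 + c(-13, 1))*(-429) = (-93 - 13)*(-429) = -106*(-429) = 45474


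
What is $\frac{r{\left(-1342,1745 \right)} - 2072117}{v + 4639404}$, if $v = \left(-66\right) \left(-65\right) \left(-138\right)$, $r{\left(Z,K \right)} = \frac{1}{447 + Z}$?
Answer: $- \frac{154545393}{301867390} \approx -0.51196$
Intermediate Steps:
$v = -592020$ ($v = 4290 \left(-138\right) = -592020$)
$\frac{r{\left(-1342,1745 \right)} - 2072117}{v + 4639404} = \frac{\frac{1}{447 - 1342} - 2072117}{-592020 + 4639404} = \frac{\frac{1}{-895} - 2072117}{4047384} = \left(- \frac{1}{895} - 2072117\right) \frac{1}{4047384} = \left(- \frac{1854544716}{895}\right) \frac{1}{4047384} = - \frac{154545393}{301867390}$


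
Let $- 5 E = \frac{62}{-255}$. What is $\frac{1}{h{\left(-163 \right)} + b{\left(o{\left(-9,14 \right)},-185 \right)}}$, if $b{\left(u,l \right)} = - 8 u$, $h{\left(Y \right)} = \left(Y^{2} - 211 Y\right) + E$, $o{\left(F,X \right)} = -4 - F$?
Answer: $\frac{1275}{77675612} \approx 1.6414 \cdot 10^{-5}$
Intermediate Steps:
$E = \frac{62}{1275}$ ($E = - \frac{62 \frac{1}{-255}}{5} = - \frac{62 \left(- \frac{1}{255}\right)}{5} = \left(- \frac{1}{5}\right) \left(- \frac{62}{255}\right) = \frac{62}{1275} \approx 0.048627$)
$h{\left(Y \right)} = \frac{62}{1275} + Y^{2} - 211 Y$ ($h{\left(Y \right)} = \left(Y^{2} - 211 Y\right) + \frac{62}{1275} = \frac{62}{1275} + Y^{2} - 211 Y$)
$\frac{1}{h{\left(-163 \right)} + b{\left(o{\left(-9,14 \right)},-185 \right)}} = \frac{1}{\left(\frac{62}{1275} + \left(-163\right)^{2} - -34393\right) - 8 \left(-4 - -9\right)} = \frac{1}{\left(\frac{62}{1275} + 26569 + 34393\right) - 8 \left(-4 + 9\right)} = \frac{1}{\frac{77726612}{1275} - 40} = \frac{1}{\frac{77675612}{1275}} = \frac{1275}{77675612}$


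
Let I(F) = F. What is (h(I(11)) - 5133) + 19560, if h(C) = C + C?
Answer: 14449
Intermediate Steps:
h(C) = 2*C
(h(I(11)) - 5133) + 19560 = (2*11 - 5133) + 19560 = (22 - 5133) + 19560 = -5111 + 19560 = 14449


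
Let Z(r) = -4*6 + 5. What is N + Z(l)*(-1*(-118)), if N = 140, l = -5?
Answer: -2102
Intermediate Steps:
Z(r) = -19 (Z(r) = -24 + 5 = -19)
N + Z(l)*(-1*(-118)) = 140 - (-19)*(-118) = 140 - 19*118 = 140 - 2242 = -2102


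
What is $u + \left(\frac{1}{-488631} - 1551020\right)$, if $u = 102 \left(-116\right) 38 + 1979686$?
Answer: $- \frac{10236819451}{488631} \approx -20950.0$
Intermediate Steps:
$u = 1530070$ ($u = \left(-11832\right) 38 + 1979686 = -449616 + 1979686 = 1530070$)
$u + \left(\frac{1}{-488631} - 1551020\right) = 1530070 + \left(\frac{1}{-488631} - 1551020\right) = 1530070 - \frac{757876453621}{488631} = - \frac{10236819451}{488631}$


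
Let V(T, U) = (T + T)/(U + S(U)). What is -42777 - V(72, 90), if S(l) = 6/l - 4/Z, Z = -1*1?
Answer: -60360507/1411 ≈ -42779.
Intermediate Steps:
Z = -1
S(l) = 4 + 6/l (S(l) = 6/l - 4/(-1) = 6/l - 4*(-1) = 6/l + 4 = 4 + 6/l)
V(T, U) = 2*T/(4 + U + 6/U) (V(T, U) = (T + T)/(U + (4 + 6/U)) = (2*T)/(4 + U + 6/U) = 2*T/(4 + U + 6/U))
-42777 - V(72, 90) = -42777 - 2*72*90/(6 + 90² + 4*90) = -42777 - 2*72*90/(6 + 8100 + 360) = -42777 - 2*72*90/8466 = -42777 - 1*2160/1411 = -42777 - 2160/1411 = -60360507/1411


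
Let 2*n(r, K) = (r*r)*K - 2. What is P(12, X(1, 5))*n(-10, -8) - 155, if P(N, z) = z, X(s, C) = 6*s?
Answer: -2561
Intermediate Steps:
n(r, K) = -1 + K*r²/2 (n(r, K) = ((r*r)*K - 2)/2 = (r²*K - 2)/2 = (K*r² - 2)/2 = (-2 + K*r²)/2 = -1 + K*r²/2)
P(12, X(1, 5))*n(-10, -8) - 155 = (6*1)*(-1 + (½)*(-8)*(-10)²) - 155 = 6*(-1 + (½)*(-8)*100) - 155 = 6*(-1 - 400) - 155 = 6*(-401) - 155 = -2406 - 155 = -2561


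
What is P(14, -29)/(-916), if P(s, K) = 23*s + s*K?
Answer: 21/229 ≈ 0.091703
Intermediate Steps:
P(s, K) = 23*s + K*s
P(14, -29)/(-916) = (14*(23 - 29))/(-916) = (14*(-6))*(-1/916) = -84*(-1/916) = 21/229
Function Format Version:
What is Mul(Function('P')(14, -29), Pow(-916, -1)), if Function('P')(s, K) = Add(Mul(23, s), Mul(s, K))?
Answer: Rational(21, 229) ≈ 0.091703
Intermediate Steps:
Function('P')(s, K) = Add(Mul(23, s), Mul(K, s))
Mul(Function('P')(14, -29), Pow(-916, -1)) = Mul(Mul(14, Add(23, -29)), Pow(-916, -1)) = Mul(Mul(14, -6), Rational(-1, 916)) = Mul(-84, Rational(-1, 916)) = Rational(21, 229)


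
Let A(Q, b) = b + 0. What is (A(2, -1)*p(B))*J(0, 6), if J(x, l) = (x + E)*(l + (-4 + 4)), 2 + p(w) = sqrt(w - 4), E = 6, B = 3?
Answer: 72 - 36*I ≈ 72.0 - 36.0*I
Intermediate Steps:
p(w) = -2 + sqrt(-4 + w) (p(w) = -2 + sqrt(w - 4) = -2 + sqrt(-4 + w))
J(x, l) = l*(6 + x) (J(x, l) = (x + 6)*(l + (-4 + 4)) = (6 + x)*(l + 0) = (6 + x)*l = l*(6 + x))
A(Q, b) = b
(A(2, -1)*p(B))*J(0, 6) = (-(-2 + sqrt(-4 + 3)))*(6*(6 + 0)) = (-(-2 + sqrt(-1)))*(6*6) = -(-2 + I)*36 = (2 - I)*36 = 72 - 36*I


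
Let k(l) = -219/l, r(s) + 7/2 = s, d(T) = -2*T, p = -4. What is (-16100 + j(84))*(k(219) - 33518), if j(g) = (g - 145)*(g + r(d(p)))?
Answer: 1441216443/2 ≈ 7.2061e+8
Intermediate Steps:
r(s) = -7/2 + s
j(g) = (-145 + g)*(9/2 + g) (j(g) = (g - 145)*(g + (-7/2 - 2*(-4))) = (-145 + g)*(g + (-7/2 + 8)) = (-145 + g)*(g + 9/2) = (-145 + g)*(9/2 + g))
(-16100 + j(84))*(k(219) - 33518) = (-16100 + (-1305/2 + 84**2 - 281/2*84))*(-219/219 - 33518) = (-16100 + (-1305/2 + 7056 - 11802))*(-219*1/219 - 33518) = (-16100 - 10797/2)*(-1 - 33518) = -42997/2*(-33519) = 1441216443/2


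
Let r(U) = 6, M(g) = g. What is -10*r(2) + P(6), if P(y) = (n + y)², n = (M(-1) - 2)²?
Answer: 165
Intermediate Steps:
n = 9 (n = (-1 - 2)² = (-3)² = 9)
P(y) = (9 + y)²
-10*r(2) + P(6) = -10*6 + (9 + 6)² = -60 + 15² = -60 + 225 = 165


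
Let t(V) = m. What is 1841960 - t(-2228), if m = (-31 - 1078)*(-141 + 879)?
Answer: 2660402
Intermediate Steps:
m = -818442 (m = -1109*738 = -818442)
t(V) = -818442
1841960 - t(-2228) = 1841960 - 1*(-818442) = 1841960 + 818442 = 2660402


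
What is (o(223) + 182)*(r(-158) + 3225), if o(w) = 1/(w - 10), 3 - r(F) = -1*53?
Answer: 127194527/213 ≈ 5.9716e+5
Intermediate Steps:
r(F) = 56 (r(F) = 3 - (-1)*53 = 3 - 1*(-53) = 3 + 53 = 56)
o(w) = 1/(-10 + w)
(o(223) + 182)*(r(-158) + 3225) = (1/(-10 + 223) + 182)*(56 + 3225) = (1/213 + 182)*3281 = (38767/213)*3281 = 127194527/213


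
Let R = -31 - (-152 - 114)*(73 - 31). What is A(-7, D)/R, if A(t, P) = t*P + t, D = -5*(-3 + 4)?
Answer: 28/11141 ≈ 0.0025132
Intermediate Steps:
D = -5 (D = -5*1 = -5)
R = 11141 (R = -31 - (-266)*42 = -31 - 1*(-11172) = -31 + 11172 = 11141)
A(t, P) = t + P*t (A(t, P) = P*t + t = t + P*t)
A(-7, D)/R = -7*(1 - 5)/11141 = -7*(-4)*(1/11141) = 28*(1/11141) = 28/11141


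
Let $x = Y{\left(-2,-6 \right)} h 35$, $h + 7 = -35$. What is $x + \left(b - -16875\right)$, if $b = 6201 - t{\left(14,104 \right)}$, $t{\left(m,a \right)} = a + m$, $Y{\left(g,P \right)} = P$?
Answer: $31778$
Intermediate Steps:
$h = -42$ ($h = -7 - 35 = -42$)
$b = 6083$ ($b = 6201 - \left(104 + 14\right) = 6201 - 118 = 6083$)
$x = 8820$ ($x = \left(-6\right) \left(-42\right) 35 = 252 \cdot 35 = 8820$)
$x + \left(b - -16875\right) = 8820 + \left(6083 - -16875\right) = 8820 + \left(6083 + 16875\right) = 8820 + 22958 = 31778$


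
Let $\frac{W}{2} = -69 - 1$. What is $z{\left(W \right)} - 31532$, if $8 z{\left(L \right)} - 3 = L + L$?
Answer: $- \frac{252533}{8} \approx -31567.0$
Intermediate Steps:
$W = -140$ ($W = 2 \left(-69 - 1\right) = 2 \left(-70\right) = -140$)
$z{\left(L \right)} = \frac{3}{8} + \frac{L}{4}$ ($z{\left(L \right)} = \frac{3}{8} + \frac{L + L}{8} = \frac{3}{8} + \frac{2 L}{8} = \frac{3}{8} + \frac{L}{4}$)
$z{\left(W \right)} - 31532 = \left(\frac{3}{8} + \frac{1}{4} \left(-140\right)\right) - 31532 = \left(\frac{3}{8} - 35\right) - 31532 = - \frac{277}{8} - 31532 = - \frac{252533}{8}$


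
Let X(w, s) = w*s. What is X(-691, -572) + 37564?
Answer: 432816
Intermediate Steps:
X(w, s) = s*w
X(-691, -572) + 37564 = -572*(-691) + 37564 = 395252 + 37564 = 432816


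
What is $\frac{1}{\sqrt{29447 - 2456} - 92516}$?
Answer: $- \frac{92516}{8559183265} - \frac{3 \sqrt{2999}}{8559183265} \approx -1.0828 \cdot 10^{-5}$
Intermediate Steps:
$\frac{1}{\sqrt{29447 - 2456} - 92516} = \frac{1}{\sqrt{26991} - 92516} = \frac{1}{3 \sqrt{2999} - 92516} = \frac{1}{-92516 + 3 \sqrt{2999}}$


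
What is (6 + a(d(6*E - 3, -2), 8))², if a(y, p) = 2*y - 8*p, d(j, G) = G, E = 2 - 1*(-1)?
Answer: 3844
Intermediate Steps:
E = 3 (E = 2 + 1 = 3)
a(y, p) = -8*p + 2*y
(6 + a(d(6*E - 3, -2), 8))² = (6 + (-8*8 + 2*(-2)))² = (6 + (-64 - 4))² = (6 - 68)² = (-62)² = 3844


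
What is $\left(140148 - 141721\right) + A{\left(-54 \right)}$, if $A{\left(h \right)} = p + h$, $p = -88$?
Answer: $-1715$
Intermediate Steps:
$A{\left(h \right)} = -88 + h$
$\left(140148 - 141721\right) + A{\left(-54 \right)} = \left(140148 - 141721\right) - 142 = -1573 - 142 = -1715$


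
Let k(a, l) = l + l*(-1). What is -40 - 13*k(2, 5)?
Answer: -40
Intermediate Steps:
k(a, l) = 0 (k(a, l) = l - l = 0)
-40 - 13*k(2, 5) = -40 - 13*0 = -40 + 0 = -40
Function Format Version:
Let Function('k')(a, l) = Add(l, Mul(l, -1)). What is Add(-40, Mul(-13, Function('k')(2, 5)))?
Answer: -40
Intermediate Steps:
Function('k')(a, l) = 0 (Function('k')(a, l) = Add(l, Mul(-1, l)) = 0)
Add(-40, Mul(-13, Function('k')(2, 5))) = Add(-40, Mul(-13, 0)) = Add(-40, 0) = -40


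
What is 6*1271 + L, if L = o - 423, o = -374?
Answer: 6829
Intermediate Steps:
L = -797 (L = -374 - 423 = -797)
6*1271 + L = 6*1271 - 797 = 7626 - 797 = 6829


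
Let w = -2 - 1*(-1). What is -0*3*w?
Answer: 0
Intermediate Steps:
w = -1 (w = -2 + 1 = -1)
-0*3*w = -0*3*(-1) = -0*(-1) = -1*0 = 0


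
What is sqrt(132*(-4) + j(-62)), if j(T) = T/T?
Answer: I*sqrt(527) ≈ 22.956*I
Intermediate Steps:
j(T) = 1
sqrt(132*(-4) + j(-62)) = sqrt(132*(-4) + 1) = sqrt(-528 + 1) = sqrt(-527) = I*sqrt(527)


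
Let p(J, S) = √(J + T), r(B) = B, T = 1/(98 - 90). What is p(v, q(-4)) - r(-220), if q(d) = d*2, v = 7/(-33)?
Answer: 220 + I*√1518/132 ≈ 220.0 + 0.29516*I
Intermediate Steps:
v = -7/33 (v = 7*(-1/33) = -7/33 ≈ -0.21212)
T = ⅛ (T = 1/8 = ⅛ ≈ 0.12500)
q(d) = 2*d
p(J, S) = √(⅛ + J) (p(J, S) = √(J + ⅛) = √(⅛ + J))
p(v, q(-4)) - r(-220) = √(2 + 16*(-7/33))/4 - 1*(-220) = √(2 - 112/33)/4 + 220 = √(-46/33)/4 + 220 = (I*√1518/33)/4 + 220 = I*√1518/132 + 220 = 220 + I*√1518/132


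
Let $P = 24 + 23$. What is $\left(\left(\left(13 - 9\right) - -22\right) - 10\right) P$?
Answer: $752$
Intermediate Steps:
$P = 47$
$\left(\left(\left(13 - 9\right) - -22\right) - 10\right) P = \left(\left(\left(13 - 9\right) - -22\right) - 10\right) 47 = \left(\left(\left(13 - 9\right) + 22\right) - 10\right) 47 = \left(\left(4 + 22\right) - 10\right) 47 = \left(26 - 10\right) 47 = 16 \cdot 47 = 752$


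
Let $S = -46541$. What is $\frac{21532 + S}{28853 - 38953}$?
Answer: $\frac{25009}{10100} \approx 2.4761$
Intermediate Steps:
$\frac{21532 + S}{28853 - 38953} = \frac{21532 - 46541}{28853 - 38953} = - \frac{25009}{-10100} = \left(-25009\right) \left(- \frac{1}{10100}\right) = \frac{25009}{10100}$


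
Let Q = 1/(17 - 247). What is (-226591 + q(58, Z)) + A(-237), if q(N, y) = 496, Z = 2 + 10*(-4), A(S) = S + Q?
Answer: -52056361/230 ≈ -2.2633e+5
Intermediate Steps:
Q = -1/230 (Q = 1/(-230) = -1/230 ≈ -0.0043478)
A(S) = -1/230 + S (A(S) = S - 1/230 = -1/230 + S)
Z = -38 (Z = 2 - 40 = -38)
(-226591 + q(58, Z)) + A(-237) = (-226591 + 496) + (-1/230 - 237) = -226095 - 54511/230 = -52056361/230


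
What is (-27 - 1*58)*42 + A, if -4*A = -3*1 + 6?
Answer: -14283/4 ≈ -3570.8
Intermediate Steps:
A = -3/4 (A = -(-3*1 + 6)/4 = -(-3 + 6)/4 = -1/4*3 = -3/4 ≈ -0.75000)
(-27 - 1*58)*42 + A = (-27 - 1*58)*42 - 3/4 = (-27 - 58)*42 - 3/4 = -85*42 - 3/4 = -3570 - 3/4 = -14283/4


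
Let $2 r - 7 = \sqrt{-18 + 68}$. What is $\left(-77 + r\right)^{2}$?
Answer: $\frac{21659}{4} - \frac{735 \sqrt{2}}{2} \approx 4895.0$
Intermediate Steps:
$r = \frac{7}{2} + \frac{5 \sqrt{2}}{2}$ ($r = \frac{7}{2} + \frac{\sqrt{-18 + 68}}{2} = \frac{7}{2} + \frac{\sqrt{50}}{2} = \frac{7}{2} + \frac{5 \sqrt{2}}{2} \approx 7.0355$)
$\left(-77 + r\right)^{2} = \left(-77 + \left(\frac{7}{2} + \frac{5 \sqrt{2}}{2}\right)\right)^{2} = \left(- \frac{147}{2} + \frac{5 \sqrt{2}}{2}\right)^{2}$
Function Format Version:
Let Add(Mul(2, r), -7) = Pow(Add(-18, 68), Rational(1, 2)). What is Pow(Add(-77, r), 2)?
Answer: Add(Rational(21659, 4), Mul(Rational(-735, 2), Pow(2, Rational(1, 2)))) ≈ 4895.0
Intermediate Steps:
r = Add(Rational(7, 2), Mul(Rational(5, 2), Pow(2, Rational(1, 2)))) (r = Add(Rational(7, 2), Mul(Rational(1, 2), Pow(Add(-18, 68), Rational(1, 2)))) = Add(Rational(7, 2), Mul(Rational(1, 2), Pow(50, Rational(1, 2)))) = Add(Rational(7, 2), Mul(Rational(1, 2), Mul(5, Pow(2, Rational(1, 2))))) = Add(Rational(7, 2), Mul(Rational(5, 2), Pow(2, Rational(1, 2)))) ≈ 7.0355)
Pow(Add(-77, r), 2) = Pow(Add(-77, Add(Rational(7, 2), Mul(Rational(5, 2), Pow(2, Rational(1, 2))))), 2) = Pow(Add(Rational(-147, 2), Mul(Rational(5, 2), Pow(2, Rational(1, 2)))), 2)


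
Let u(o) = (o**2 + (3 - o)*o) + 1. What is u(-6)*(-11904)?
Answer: 202368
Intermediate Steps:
u(o) = 1 + o**2 + o*(3 - o) (u(o) = (o**2 + o*(3 - o)) + 1 = 1 + o**2 + o*(3 - o))
u(-6)*(-11904) = (1 + 3*(-6))*(-11904) = (1 - 18)*(-11904) = -17*(-11904) = 202368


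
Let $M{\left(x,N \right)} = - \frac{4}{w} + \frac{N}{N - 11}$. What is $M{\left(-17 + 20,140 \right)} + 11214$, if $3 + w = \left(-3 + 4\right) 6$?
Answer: $\frac{1446574}{129} \approx 11214.0$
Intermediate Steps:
$w = 3$ ($w = -3 + \left(-3 + 4\right) 6 = -3 + 1 \cdot 6 = -3 + 6 = 3$)
$M{\left(x,N \right)} = - \frac{4}{3} + \frac{N}{-11 + N}$ ($M{\left(x,N \right)} = - \frac{4}{3} + \frac{N}{N - 11} = \left(-4\right) \frac{1}{3} + \frac{N}{-11 + N} = - \frac{4}{3} + \frac{N}{-11 + N}$)
$M{\left(-17 + 20,140 \right)} + 11214 = \frac{44 - 140}{3 \left(-11 + 140\right)} + 11214 = \frac{44 - 140}{3 \cdot 129} + 11214 = \frac{1}{3} \cdot \frac{1}{129} \left(-96\right) + 11214 = - \frac{32}{129} + 11214 = \frac{1446574}{129}$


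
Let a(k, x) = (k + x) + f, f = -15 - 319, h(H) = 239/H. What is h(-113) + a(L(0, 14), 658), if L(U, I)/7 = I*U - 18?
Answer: 22135/113 ≈ 195.89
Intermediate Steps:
f = -334
L(U, I) = -126 + 7*I*U (L(U, I) = 7*(I*U - 18) = 7*(-18 + I*U) = -126 + 7*I*U)
a(k, x) = -334 + k + x (a(k, x) = (k + x) - 334 = -334 + k + x)
h(-113) + a(L(0, 14), 658) = 239/(-113) + (-334 + (-126 + 7*14*0) + 658) = 239*(-1/113) + (-334 + (-126 + 0) + 658) = -239/113 + (-334 - 126 + 658) = -239/113 + 198 = 22135/113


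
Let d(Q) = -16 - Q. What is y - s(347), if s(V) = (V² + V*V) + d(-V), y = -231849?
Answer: -472998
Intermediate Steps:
s(V) = -16 + V + 2*V² (s(V) = (V² + V*V) + (-16 - (-1)*V) = (V² + V²) + (-16 + V) = 2*V² + (-16 + V) = -16 + V + 2*V²)
y - s(347) = -231849 - (-16 + 347 + 2*347²) = -231849 - (-16 + 347 + 2*120409) = -231849 - (-16 + 347 + 240818) = -231849 - 1*241149 = -231849 - 241149 = -472998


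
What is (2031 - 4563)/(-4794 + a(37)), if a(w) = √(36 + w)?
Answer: 12138408/22982363 + 2532*√73/22982363 ≈ 0.52910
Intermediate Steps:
(2031 - 4563)/(-4794 + a(37)) = (2031 - 4563)/(-4794 + √(36 + 37)) = -2532/(-4794 + √73)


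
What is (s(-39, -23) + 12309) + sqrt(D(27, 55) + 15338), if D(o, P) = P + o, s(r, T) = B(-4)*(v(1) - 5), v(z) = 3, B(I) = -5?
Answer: 12319 + 2*sqrt(3855) ≈ 12443.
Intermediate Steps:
s(r, T) = 10 (s(r, T) = -5*(3 - 5) = -5*(-2) = 10)
(s(-39, -23) + 12309) + sqrt(D(27, 55) + 15338) = (10 + 12309) + sqrt((55 + 27) + 15338) = 12319 + sqrt(82 + 15338) = 12319 + sqrt(15420) = 12319 + 2*sqrt(3855)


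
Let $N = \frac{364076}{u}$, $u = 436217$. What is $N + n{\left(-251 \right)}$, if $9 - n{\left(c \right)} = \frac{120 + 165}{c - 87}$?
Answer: $\frac{1574351647}{147441346} \approx 10.678$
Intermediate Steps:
$n{\left(c \right)} = 9 - \frac{285}{-87 + c}$ ($n{\left(c \right)} = 9 - \frac{120 + 165}{c - 87} = 9 - \frac{285}{-87 + c}$)
$N = \frac{364076}{436217} \approx 0.83462$
$N + n{\left(-251 \right)} = \frac{364076}{436217} + \frac{3 \left(-356 + 3 \left(-251\right)\right)}{-87 - 251} = \frac{364076}{436217} + \frac{3 \left(-356 - 753\right)}{-338} = \frac{364076}{436217} + 3 \left(- \frac{1}{338}\right) \left(-1109\right) = \frac{364076}{436217} + \frac{3327}{338} = \frac{1574351647}{147441346}$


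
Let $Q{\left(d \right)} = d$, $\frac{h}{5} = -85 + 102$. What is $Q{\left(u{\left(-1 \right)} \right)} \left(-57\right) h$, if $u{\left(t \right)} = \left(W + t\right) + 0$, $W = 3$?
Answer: $-9690$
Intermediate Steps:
$u{\left(t \right)} = 3 + t$ ($u{\left(t \right)} = \left(3 + t\right) + 0 = 3 + t$)
$h = 85$ ($h = 5 \left(-85 + 102\right) = 5 \cdot 17 = 85$)
$Q{\left(u{\left(-1 \right)} \right)} \left(-57\right) h = \left(3 - 1\right) \left(-57\right) 85 = 2 \left(-57\right) 85 = \left(-114\right) 85 = -9690$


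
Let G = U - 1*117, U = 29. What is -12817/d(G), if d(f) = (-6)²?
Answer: -12817/36 ≈ -356.03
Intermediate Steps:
G = -88 (G = 29 - 1*117 = 29 - 117 = -88)
d(f) = 36
-12817/d(G) = -12817/36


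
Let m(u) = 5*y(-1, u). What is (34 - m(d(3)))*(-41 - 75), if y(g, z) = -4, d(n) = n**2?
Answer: -6264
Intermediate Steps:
m(u) = -20 (m(u) = 5*(-4) = -20)
(34 - m(d(3)))*(-41 - 75) = (34 - 1*(-20))*(-41 - 75) = (34 + 20)*(-116) = 54*(-116) = -6264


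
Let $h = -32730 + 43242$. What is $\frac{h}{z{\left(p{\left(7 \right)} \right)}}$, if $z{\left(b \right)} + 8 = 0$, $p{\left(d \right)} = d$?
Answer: $-1314$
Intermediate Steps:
$h = 10512$
$z{\left(b \right)} = -8$ ($z{\left(b \right)} = -8 + 0 = -8$)
$\frac{h}{z{\left(p{\left(7 \right)} \right)}} = \frac{10512}{-8} = 10512 \left(- \frac{1}{8}\right) = -1314$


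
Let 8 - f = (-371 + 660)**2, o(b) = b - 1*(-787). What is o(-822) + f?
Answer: -83548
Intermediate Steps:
o(b) = 787 + b (o(b) = b + 787 = 787 + b)
f = -83513 (f = 8 - (-371 + 660)**2 = 8 - 1*289**2 = 8 - 1*83521 = 8 - 83521 = -83513)
o(-822) + f = (787 - 822) - 83513 = -35 - 83513 = -83548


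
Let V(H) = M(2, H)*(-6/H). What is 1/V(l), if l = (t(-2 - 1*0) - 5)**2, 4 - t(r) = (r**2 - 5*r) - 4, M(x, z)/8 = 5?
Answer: -121/240 ≈ -0.50417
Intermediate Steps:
M(x, z) = 40 (M(x, z) = 8*5 = 40)
t(r) = 8 - r**2 + 5*r (t(r) = 4 - ((r**2 - 5*r) - 4) = 4 - (-4 + r**2 - 5*r) = 4 + (4 - r**2 + 5*r) = 8 - r**2 + 5*r)
l = 121 (l = ((8 - (-2 - 1*0)**2 + 5*(-2 - 1*0)) - 5)**2 = ((8 - (-2 + 0)**2 + 5*(-2 + 0)) - 5)**2 = ((8 - 1*(-2)**2 + 5*(-2)) - 5)**2 = ((8 - 1*4 - 10) - 5)**2 = ((8 - 4 - 10) - 5)**2 = (-6 - 5)**2 = (-11)**2 = 121)
V(H) = -240/H (V(H) = 40*(-6/H) = -240/H)
1/V(l) = 1/(-240/121) = -121/240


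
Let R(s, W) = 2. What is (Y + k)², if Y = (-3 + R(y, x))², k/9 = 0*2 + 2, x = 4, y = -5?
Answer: 361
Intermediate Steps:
k = 18 (k = 9*(0*2 + 2) = 9*(0 + 2) = 9*2 = 18)
Y = 1 (Y = (-3 + 2)² = (-1)² = 1)
(Y + k)² = (1 + 18)² = 19² = 361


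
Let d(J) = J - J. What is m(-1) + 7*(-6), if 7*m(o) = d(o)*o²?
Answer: -42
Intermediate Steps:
d(J) = 0
m(o) = 0 (m(o) = (0*o²)/7 = (⅐)*0 = 0)
m(-1) + 7*(-6) = 0 + 7*(-6) = 0 - 42 = -42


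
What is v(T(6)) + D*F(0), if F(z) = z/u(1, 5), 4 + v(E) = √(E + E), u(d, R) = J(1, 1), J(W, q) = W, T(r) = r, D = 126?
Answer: -4 + 2*√3 ≈ -0.53590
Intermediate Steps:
u(d, R) = 1
v(E) = -4 + √2*√E (v(E) = -4 + √(E + E) = -4 + √(2*E) = -4 + √2*√E)
F(z) = z (F(z) = z/1 = z*1 = z)
v(T(6)) + D*F(0) = (-4 + √2*√6) + 126*0 = (-4 + 2*√3) + 0 = -4 + 2*√3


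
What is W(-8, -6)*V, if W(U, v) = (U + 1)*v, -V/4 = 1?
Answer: -168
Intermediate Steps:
V = -4 (V = -4*1 = -4)
W(U, v) = v*(1 + U) (W(U, v) = (1 + U)*v = v*(1 + U))
W(-8, -6)*V = -6*(1 - 8)*(-4) = -6*(-7)*(-4) = 42*(-4) = -168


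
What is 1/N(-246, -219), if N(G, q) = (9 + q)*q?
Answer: 1/45990 ≈ 2.1744e-5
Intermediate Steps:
N(G, q) = q*(9 + q)
1/N(-246, -219) = 1/(-219*(9 - 219)) = 1/(-219*(-210)) = 1/45990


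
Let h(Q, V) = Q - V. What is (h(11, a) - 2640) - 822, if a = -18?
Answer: -3433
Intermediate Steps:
(h(11, a) - 2640) - 822 = ((11 - 1*(-18)) - 2640) - 822 = ((11 + 18) - 2640) - 822 = (29 - 2640) - 822 = -2611 - 822 = -3433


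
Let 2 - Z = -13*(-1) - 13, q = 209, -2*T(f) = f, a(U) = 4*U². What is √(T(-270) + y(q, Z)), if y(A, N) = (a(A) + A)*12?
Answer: 3*√233259 ≈ 1448.9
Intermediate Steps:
T(f) = -f/2
Z = 2 (Z = 2 - (-13*(-1) - 13) = 2 - (13 - 13) = 2 - 1*0 = 2 + 0 = 2)
y(A, N) = 12*A + 48*A² (y(A, N) = (4*A² + A)*12 = (A + 4*A²)*12 = 12*A + 48*A²)
√(T(-270) + y(q, Z)) = √(-½*(-270) + 12*209*(1 + 4*209)) = √(135 + 12*209*(1 + 836)) = √(135 + 12*209*837) = √(135 + 2099196) = √2099331 = 3*√233259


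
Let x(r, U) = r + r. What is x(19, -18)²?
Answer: 1444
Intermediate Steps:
x(r, U) = 2*r
x(19, -18)² = (2*19)² = 38² = 1444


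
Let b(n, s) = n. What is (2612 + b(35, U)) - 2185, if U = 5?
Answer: 462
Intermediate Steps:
(2612 + b(35, U)) - 2185 = (2612 + 35) - 2185 = 2647 - 2185 = 462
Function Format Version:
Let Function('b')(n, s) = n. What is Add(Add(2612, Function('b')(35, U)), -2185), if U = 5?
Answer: 462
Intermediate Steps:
Add(Add(2612, Function('b')(35, U)), -2185) = Add(Add(2612, 35), -2185) = Add(2647, -2185) = 462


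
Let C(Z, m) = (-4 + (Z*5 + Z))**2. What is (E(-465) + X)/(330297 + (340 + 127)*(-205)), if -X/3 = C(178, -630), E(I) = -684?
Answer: -1698486/117281 ≈ -14.482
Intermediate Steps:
C(Z, m) = (-4 + 6*Z)**2 (C(Z, m) = (-4 + (5*Z + Z))**2 = (-4 + 6*Z)**2)
X = -3396288 (X = -12*(-2 + 3*178)**2 = -12*(-2 + 534)**2 = -12*532**2 = -12*283024 = -3*1132096 = -3396288)
(E(-465) + X)/(330297 + (340 + 127)*(-205)) = (-684 - 3396288)/(330297 + (340 + 127)*(-205)) = -3396972/(330297 + 467*(-205)) = -3396972/(330297 - 95735) = -3396972/234562 = -3396972*1/234562 = -1698486/117281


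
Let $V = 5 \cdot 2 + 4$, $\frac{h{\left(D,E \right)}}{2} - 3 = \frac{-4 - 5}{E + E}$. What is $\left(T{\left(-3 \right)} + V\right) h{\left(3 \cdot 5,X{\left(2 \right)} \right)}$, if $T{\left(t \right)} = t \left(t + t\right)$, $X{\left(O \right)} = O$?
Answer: $48$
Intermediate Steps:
$T{\left(t \right)} = 2 t^{2}$ ($T{\left(t \right)} = t 2 t = 2 t^{2}$)
$h{\left(D,E \right)} = 6 - \frac{9}{E}$ ($h{\left(D,E \right)} = 6 + 2 \frac{-4 - 5}{E + E} = 6 + 2 \left(- \frac{9}{2 E}\right) = 6 - \frac{9}{E}$)
$V = 14$ ($V = 10 + 4 = 14$)
$\left(T{\left(-3 \right)} + V\right) h{\left(3 \cdot 5,X{\left(2 \right)} \right)} = \left(2 \left(-3\right)^{2} + 14\right) \left(6 - \frac{9}{2}\right) = \left(2 \cdot 9 + 14\right) \left(6 - \frac{9}{2}\right) = \left(18 + 14\right) \left(6 - \frac{9}{2}\right) = 32 \cdot \frac{3}{2} = 48$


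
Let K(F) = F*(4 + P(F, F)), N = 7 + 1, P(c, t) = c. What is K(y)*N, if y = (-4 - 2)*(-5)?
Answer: 8160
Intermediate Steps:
y = 30 (y = -6*(-5) = 30)
N = 8
K(F) = F*(4 + F)
K(y)*N = (30*(4 + 30))*8 = (30*34)*8 = 1020*8 = 8160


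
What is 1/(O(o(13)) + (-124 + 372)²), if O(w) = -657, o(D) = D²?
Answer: 1/60847 ≈ 1.6435e-5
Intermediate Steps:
1/(O(o(13)) + (-124 + 372)²) = 1/(-657 + (-124 + 372)²) = 1/(-657 + 248²) = 1/(-657 + 61504) = 1/60847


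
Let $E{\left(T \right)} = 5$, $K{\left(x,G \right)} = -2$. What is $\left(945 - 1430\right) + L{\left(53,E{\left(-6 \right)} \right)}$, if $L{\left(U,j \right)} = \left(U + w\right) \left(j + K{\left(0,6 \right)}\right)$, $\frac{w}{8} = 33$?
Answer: $466$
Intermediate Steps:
$w = 264$ ($w = 8 \cdot 33 = 264$)
$L{\left(U,j \right)} = \left(-2 + j\right) \left(264 + U\right)$ ($L{\left(U,j \right)} = \left(U + 264\right) \left(j - 2\right) = \left(264 + U\right) \left(-2 + j\right) = \left(-2 + j\right) \left(264 + U\right)$)
$\left(945 - 1430\right) + L{\left(53,E{\left(-6 \right)} \right)} = \left(945 - 1430\right) + \left(-528 - 106 + 264 \cdot 5 + 53 \cdot 5\right) = -485 + \left(-528 - 106 + 1320 + 265\right) = -485 + 951 = 466$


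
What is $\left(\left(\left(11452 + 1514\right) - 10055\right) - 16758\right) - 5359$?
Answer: $-19206$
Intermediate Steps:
$\left(\left(\left(11452 + 1514\right) - 10055\right) - 16758\right) - 5359 = \left(\left(12966 - 10055\right) - 16758\right) - 5359 = \left(2911 - 16758\right) - 5359 = -13847 - 5359 = -19206$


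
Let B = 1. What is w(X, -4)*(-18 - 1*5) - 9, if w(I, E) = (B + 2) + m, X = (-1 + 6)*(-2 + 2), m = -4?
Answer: 14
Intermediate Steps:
X = 0 (X = 5*0 = 0)
w(I, E) = -1 (w(I, E) = (1 + 2) - 4 = 3 - 4 = -1)
w(X, -4)*(-18 - 1*5) - 9 = -(-18 - 1*5) - 9 = -(-18 - 5) - 9 = -1*(-23) - 9 = 23 - 9 = 14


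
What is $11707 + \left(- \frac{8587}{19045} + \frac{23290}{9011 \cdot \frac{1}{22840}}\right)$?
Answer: $\frac{12139879377508}{171614495} \approx 70739.0$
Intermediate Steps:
$11707 + \left(- \frac{8587}{19045} + \frac{23290}{9011 \cdot \frac{1}{22840}}\right) = 11707 + \left(\left(-8587\right) \frac{1}{19045} + \frac{23290}{9011 \cdot \frac{1}{22840}}\right) = 11707 - \left(\frac{8587}{19045} - \frac{23290}{\frac{9011}{22840}}\right) = 11707 + \left(- \frac{8587}{19045} + 23290 \cdot \frac{22840}{9011}\right) = 11707 + \left(- \frac{8587}{19045} + \frac{531943600}{9011}\right) = 11707 + \frac{10130788484543}{171614495} = \frac{12139879377508}{171614495}$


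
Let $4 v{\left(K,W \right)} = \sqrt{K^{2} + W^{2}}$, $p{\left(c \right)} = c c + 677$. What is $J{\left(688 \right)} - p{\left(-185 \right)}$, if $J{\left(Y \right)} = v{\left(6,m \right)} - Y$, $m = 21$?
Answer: $-35590 + \frac{3 \sqrt{53}}{4} \approx -35585.0$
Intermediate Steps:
$p{\left(c \right)} = 677 + c^{2}$ ($p{\left(c \right)} = c^{2} + 677 = 677 + c^{2}$)
$v{\left(K,W \right)} = \frac{\sqrt{K^{2} + W^{2}}}{4}$
$J{\left(Y \right)} = - Y + \frac{3 \sqrt{53}}{4}$ ($J{\left(Y \right)} = \frac{\sqrt{6^{2} + 21^{2}}}{4} - Y = \frac{\sqrt{36 + 441}}{4} - Y = \frac{\sqrt{477}}{4} - Y = \frac{3 \sqrt{53}}{4} - Y = - Y + \frac{3 \sqrt{53}}{4}$)
$J{\left(688 \right)} - p{\left(-185 \right)} = \left(\left(-1\right) 688 + \frac{3 \sqrt{53}}{4}\right) - \left(677 + \left(-185\right)^{2}\right) = \left(-688 + \frac{3 \sqrt{53}}{4}\right) - \left(677 + 34225\right) = \left(-688 + \frac{3 \sqrt{53}}{4}\right) - 34902 = -35590 + \frac{3 \sqrt{53}}{4}$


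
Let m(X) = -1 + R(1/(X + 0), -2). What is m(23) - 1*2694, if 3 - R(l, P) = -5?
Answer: -2687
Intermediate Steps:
R(l, P) = 8 (R(l, P) = 3 - 1*(-5) = 3 + 5 = 8)
m(X) = 7 (m(X) = -1 + 8 = 7)
m(23) - 1*2694 = 7 - 1*2694 = 7 - 2694 = -2687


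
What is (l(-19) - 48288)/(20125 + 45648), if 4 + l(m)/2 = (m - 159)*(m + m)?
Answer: -656/1241 ≈ -0.52861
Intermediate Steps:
l(m) = -8 + 4*m*(-159 + m) (l(m) = -8 + 2*((m - 159)*(m + m)) = -8 + 2*((-159 + m)*(2*m)) = -8 + 2*(2*m*(-159 + m)) = -8 + 4*m*(-159 + m))
(l(-19) - 48288)/(20125 + 45648) = ((-8 - 636*(-19) + 4*(-19)²) - 48288)/(20125 + 45648) = ((-8 + 12084 + 4*361) - 48288)/65773 = ((-8 + 12084 + 1444) - 48288)*(1/65773) = (13520 - 48288)*(1/65773) = -34768*1/65773 = -656/1241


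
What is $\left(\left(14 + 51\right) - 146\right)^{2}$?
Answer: $6561$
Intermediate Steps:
$\left(\left(14 + 51\right) - 146\right)^{2} = \left(65 - 146\right)^{2} = \left(-81\right)^{2} = 6561$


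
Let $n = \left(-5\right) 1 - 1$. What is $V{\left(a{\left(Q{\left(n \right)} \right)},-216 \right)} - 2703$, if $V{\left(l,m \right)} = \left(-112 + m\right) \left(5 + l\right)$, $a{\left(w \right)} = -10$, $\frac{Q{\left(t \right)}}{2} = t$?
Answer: $-1063$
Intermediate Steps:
$n = -6$ ($n = -5 - 1 = -6$)
$Q{\left(t \right)} = 2 t$
$V{\left(a{\left(Q{\left(n \right)} \right)},-216 \right)} - 2703 = \left(-560 - -1120 + 5 \left(-216\right) - -2160\right) - 2703 = \left(-560 + 1120 - 1080 + 2160\right) - 2703 = 1640 - 2703 = -1063$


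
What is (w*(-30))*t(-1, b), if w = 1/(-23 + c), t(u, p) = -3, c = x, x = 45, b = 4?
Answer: 45/11 ≈ 4.0909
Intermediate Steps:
c = 45
w = 1/22 (w = 1/(-23 + 45) = 1/22 ≈ 0.045455)
(w*(-30))*t(-1, b) = ((1/22)*(-30))*(-3) = -15/11*(-3) = 45/11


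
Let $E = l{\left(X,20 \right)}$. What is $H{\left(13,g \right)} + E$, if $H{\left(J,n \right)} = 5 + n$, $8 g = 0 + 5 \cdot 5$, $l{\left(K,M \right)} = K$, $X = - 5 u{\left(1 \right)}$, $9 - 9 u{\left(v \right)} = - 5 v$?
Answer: $\frac{25}{72} \approx 0.34722$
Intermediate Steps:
$u{\left(v \right)} = 1 + \frac{5 v}{9}$ ($u{\left(v \right)} = 1 - \frac{\left(-5\right) v}{9} = 1 + \frac{5 v}{9}$)
$X = - \frac{70}{9}$ ($X = - 5 \left(1 + \frac{5}{9} \cdot 1\right) = - 5 \left(1 + \frac{5}{9}\right) = \left(-5\right) \frac{14}{9} = - \frac{70}{9} \approx -7.7778$)
$E = - \frac{70}{9} \approx -7.7778$
$g = \frac{25}{8}$ ($g = \frac{0 + 5 \cdot 5}{8} = \frac{0 + 25}{8} = \frac{1}{8} \cdot 25 = \frac{25}{8} \approx 3.125$)
$H{\left(13,g \right)} + E = \left(5 + \frac{25}{8}\right) - \frac{70}{9} = \frac{65}{8} - \frac{70}{9} = \frac{25}{72}$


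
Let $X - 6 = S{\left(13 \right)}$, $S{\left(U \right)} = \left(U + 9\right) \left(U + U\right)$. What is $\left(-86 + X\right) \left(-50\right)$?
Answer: $-24600$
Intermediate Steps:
$S{\left(U \right)} = 2 U \left(9 + U\right)$ ($S{\left(U \right)} = \left(9 + U\right) 2 U = 2 U \left(9 + U\right)$)
$X = 578$ ($X = 6 + 2 \cdot 13 \left(9 + 13\right) = 6 + 2 \cdot 13 \cdot 22 = 6 + 572 = 578$)
$\left(-86 + X\right) \left(-50\right) = \left(-86 + 578\right) \left(-50\right) = 492 \left(-50\right) = -24600$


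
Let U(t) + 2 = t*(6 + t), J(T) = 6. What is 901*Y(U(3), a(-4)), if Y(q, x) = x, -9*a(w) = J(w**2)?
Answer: -1802/3 ≈ -600.67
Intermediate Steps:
U(t) = -2 + t*(6 + t)
a(w) = -2/3 (a(w) = -1/9*6 = -2/3)
901*Y(U(3), a(-4)) = 901*(-2/3) = -1802/3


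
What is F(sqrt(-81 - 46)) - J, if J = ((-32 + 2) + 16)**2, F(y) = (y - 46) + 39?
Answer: -203 + I*sqrt(127) ≈ -203.0 + 11.269*I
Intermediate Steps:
F(y) = -7 + y (F(y) = (-46 + y) + 39 = -7 + y)
J = 196 (J = (-30 + 16)**2 = (-14)**2 = 196)
F(sqrt(-81 - 46)) - J = (-7 + sqrt(-81 - 46)) - 1*196 = (-7 + sqrt(-127)) - 196 = (-7 + I*sqrt(127)) - 196 = -203 + I*sqrt(127)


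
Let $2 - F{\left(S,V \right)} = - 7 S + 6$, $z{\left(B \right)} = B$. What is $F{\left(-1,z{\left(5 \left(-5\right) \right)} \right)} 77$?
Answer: $-847$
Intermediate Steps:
$F{\left(S,V \right)} = -4 + 7 S$ ($F{\left(S,V \right)} = 2 - \left(- 7 S + 6\right) = 2 - \left(6 - 7 S\right) = 2 + \left(-6 + 7 S\right) = -4 + 7 S$)
$F{\left(-1,z{\left(5 \left(-5\right) \right)} \right)} 77 = \left(-4 + 7 \left(-1\right)\right) 77 = \left(-4 - 7\right) 77 = \left(-11\right) 77 = -847$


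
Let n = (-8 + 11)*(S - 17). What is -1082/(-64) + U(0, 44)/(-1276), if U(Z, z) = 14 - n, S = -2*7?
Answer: 171723/10208 ≈ 16.822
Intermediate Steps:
S = -14
n = -93 (n = (-8 + 11)*(-14 - 17) = 3*(-31) = -93)
U(Z, z) = 107 (U(Z, z) = 14 - 1*(-93) = 14 + 93 = 107)
-1082/(-64) + U(0, 44)/(-1276) = -1082/(-64) + 107/(-1276) = -1082*(-1/64) + 107*(-1/1276) = 541/32 - 107/1276 = 171723/10208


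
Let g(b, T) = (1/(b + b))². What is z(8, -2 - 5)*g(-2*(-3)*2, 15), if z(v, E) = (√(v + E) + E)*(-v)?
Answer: 1/12 ≈ 0.083333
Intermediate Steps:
g(b, T) = 1/(4*b²) (g(b, T) = (1/(2*b))² = 1/(4*b²))
z(v, E) = -v*(E + √(E + v)) (z(v, E) = (√(E + v) + E)*(-v) = (E + √(E + v))*(-v) = -v*(E + √(E + v)))
z(8, -2 - 5)*g(-2*(-3)*2, 15) = (-1*8*((-2 - 5) + √((-2 - 5) + 8)))*(1/(4*(-2*(-3)*2)²)) = (-1*8*(-7 + √(-7 + 8)))*(1/(4*(6*2)²)) = (-1*8*(-7 + √1))*((¼)/12²) = (-1*8*(-7 + 1))*((¼)*(1/144)) = -1*8*(-6)*(1/576) = 48*(1/576) = 1/12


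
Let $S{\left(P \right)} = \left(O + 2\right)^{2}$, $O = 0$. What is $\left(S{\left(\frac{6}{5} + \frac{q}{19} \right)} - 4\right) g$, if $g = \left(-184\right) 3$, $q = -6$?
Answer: $0$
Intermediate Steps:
$g = -552$
$S{\left(P \right)} = 4$ ($S{\left(P \right)} = \left(0 + 2\right)^{2} = 2^{2} = 4$)
$\left(S{\left(\frac{6}{5} + \frac{q}{19} \right)} - 4\right) g = \left(4 - 4\right) \left(-552\right) = 0 \left(-552\right) = 0$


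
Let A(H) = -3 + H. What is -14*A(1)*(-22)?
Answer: -616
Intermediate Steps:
-14*A(1)*(-22) = -14*(-3 + 1)*(-22) = -14*(-2)*(-22) = 28*(-22) = -616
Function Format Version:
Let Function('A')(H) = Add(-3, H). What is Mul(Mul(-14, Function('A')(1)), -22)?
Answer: -616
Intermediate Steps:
Mul(Mul(-14, Function('A')(1)), -22) = Mul(Mul(-14, Add(-3, 1)), -22) = Mul(Mul(-14, -2), -22) = Mul(28, -22) = -616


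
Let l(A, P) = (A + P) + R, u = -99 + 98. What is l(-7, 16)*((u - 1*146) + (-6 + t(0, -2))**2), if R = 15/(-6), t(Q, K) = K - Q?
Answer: -1079/2 ≈ -539.50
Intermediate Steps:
u = -1
R = -5/2 (R = 15*(-1/6) = -5/2 ≈ -2.5000)
l(A, P) = -5/2 + A + P (l(A, P) = (A + P) - 5/2 = -5/2 + A + P)
l(-7, 16)*((u - 1*146) + (-6 + t(0, -2))**2) = (-5/2 - 7 + 16)*((-1 - 1*146) + (-6 + (-2 - 1*0))**2) = 13*((-1 - 146) + (-6 + (-2 + 0))**2)/2 = 13*(-147 + (-6 - 2)**2)/2 = 13*(-147 + (-8)**2)/2 = 13*(-147 + 64)/2 = (13/2)*(-83) = -1079/2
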